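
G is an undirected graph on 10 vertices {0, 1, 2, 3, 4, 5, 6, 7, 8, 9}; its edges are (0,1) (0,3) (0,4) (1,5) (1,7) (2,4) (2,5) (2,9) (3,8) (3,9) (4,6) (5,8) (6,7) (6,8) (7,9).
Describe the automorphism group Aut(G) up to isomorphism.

G is 3-regular on 10 vertices with no triangles and no 4-cycles (girth 5): this is the Petersen graph. It is a classical fact that the Petersen graph has automorphism group S_5 (order 120), arising from its description as the Kneser graph K(5,2).

the symmetric group S_5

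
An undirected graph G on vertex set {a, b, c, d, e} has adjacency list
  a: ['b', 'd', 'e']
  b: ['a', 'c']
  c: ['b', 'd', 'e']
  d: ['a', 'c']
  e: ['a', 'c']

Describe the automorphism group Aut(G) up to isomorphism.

The vertices split by degree into {a, c} (degree 3) and {b, d, e} (degree 2); every edge runs between the two parts, so G is the complete bipartite graph K_{2,3}. The parts have unequal sizes, so no automorphism swaps them; each part is permuted independently, giving S_2 × S_3 of order 2!·3! = 12.

S_2 × S_3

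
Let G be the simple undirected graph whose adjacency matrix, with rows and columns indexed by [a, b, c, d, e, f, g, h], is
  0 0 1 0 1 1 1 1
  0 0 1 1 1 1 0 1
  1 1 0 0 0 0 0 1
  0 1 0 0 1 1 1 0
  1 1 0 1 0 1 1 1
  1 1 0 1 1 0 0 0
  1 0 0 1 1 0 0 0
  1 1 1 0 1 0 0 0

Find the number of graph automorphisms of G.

1

Degrees alone do not determine every vertex (e.g. a and b both have degree 5), but their neighbour-degree multisets differ: N(a) has degrees [3, 3, 4, 4, 6] while N(b) has degrees [3, 4, 4, 4, 6]. Repeating this refinement separates all vertices, so the only automorphism is the identity.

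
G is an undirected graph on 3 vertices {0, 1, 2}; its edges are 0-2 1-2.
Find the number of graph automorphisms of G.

The degree sequence is [1, 1, 2]; the two degree-1 vertices 0 and 1 are the ends of a path, so G = P_3. A path has exactly one nontrivial symmetry — reversal — giving Aut(G) of order 2.

2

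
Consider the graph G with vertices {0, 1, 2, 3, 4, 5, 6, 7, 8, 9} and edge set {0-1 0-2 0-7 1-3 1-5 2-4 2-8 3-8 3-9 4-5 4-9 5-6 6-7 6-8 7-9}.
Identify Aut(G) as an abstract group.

G is 3-regular on 10 vertices with no triangles and no 4-cycles (girth 5): this is the Petersen graph. It is a classical fact that the Petersen graph has automorphism group S_5 (order 120), arising from its description as the Kneser graph K(5,2).

S_5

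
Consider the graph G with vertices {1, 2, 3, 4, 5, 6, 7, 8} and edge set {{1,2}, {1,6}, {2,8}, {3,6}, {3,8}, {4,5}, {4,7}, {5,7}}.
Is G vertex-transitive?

G has two connected components, {1, 2, 3, 6, 8} and {4, 5, 7}; each is 2-regular, so G = C_5 ⊔ C_3. The orbit of 1 under Aut(G) is {1, 2, 3, 6, 8}, which does not contain 4, so G is not vertex-transitive.

No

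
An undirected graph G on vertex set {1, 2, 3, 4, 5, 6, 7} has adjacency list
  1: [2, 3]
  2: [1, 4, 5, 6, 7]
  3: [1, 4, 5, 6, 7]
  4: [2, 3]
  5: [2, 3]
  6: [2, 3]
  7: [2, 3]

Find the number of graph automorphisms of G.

The vertices split by degree into {2, 3} (degree 5) and {1, 4, 5, 6, 7} (degree 2); every edge runs between the two parts, so G is the complete bipartite graph K_{2,5}. The parts have unequal sizes, so no automorphism swaps them; each part is permuted independently, giving S_5 × S_2 of order 5!·2! = 240.

240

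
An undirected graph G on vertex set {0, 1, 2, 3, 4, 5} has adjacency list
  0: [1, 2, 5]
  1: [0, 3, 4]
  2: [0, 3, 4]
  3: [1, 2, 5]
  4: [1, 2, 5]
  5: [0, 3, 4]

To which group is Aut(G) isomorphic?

S_3 ≀ Z_2

G is 3-regular and bipartite with parts {0, 3, 4} and {1, 2, 5} (each part is independent and every cross-pair is an edge), so G = K_{3,3}. Each part can be permuted independently (S_3 × S_3) and the two equal-size parts can also be swapped, giving (S_3 × S_3) ⋊ Z_2 of order 2·(3!)² = 72.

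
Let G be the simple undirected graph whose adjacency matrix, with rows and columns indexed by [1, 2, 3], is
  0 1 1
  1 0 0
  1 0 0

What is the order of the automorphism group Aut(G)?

The degree sequence is [2, 1, 1]; the two degree-1 vertices 2 and 3 are the ends of a path, so G = P_3. The only nontrivial automorphism of a path is the end-to-end reflection, so Aut(G) ≅ Z_2.

2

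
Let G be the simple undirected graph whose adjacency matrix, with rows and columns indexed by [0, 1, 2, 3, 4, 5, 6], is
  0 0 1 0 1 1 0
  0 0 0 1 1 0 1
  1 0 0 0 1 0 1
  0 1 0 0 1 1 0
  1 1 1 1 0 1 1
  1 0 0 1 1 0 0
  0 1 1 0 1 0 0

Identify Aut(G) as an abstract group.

Vertex 4 is the unique vertex of degree 6; the remaining 6 vertices each have degree 3 and induce a cycle, so G is the wheel on 7 vertices with hub 4. With the hub fixed, the remaining symmetry is that of the rim cycle C_6, giving the dihedral group D_6.

D_6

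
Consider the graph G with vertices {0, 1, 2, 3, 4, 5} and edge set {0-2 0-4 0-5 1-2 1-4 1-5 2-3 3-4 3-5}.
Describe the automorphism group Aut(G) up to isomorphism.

G is 3-regular and bipartite with parts {2, 4, 5} and {0, 1, 3} (each part is independent and every cross-pair is an edge), so G = K_{3,3}. Each part can be permuted independently (S_3 × S_3) and the two equal-size parts can also be swapped, giving (S_3 × S_3) ⋊ Z_2 of order 2·(3!)² = 72.

(S_3 × S_3) ⋊ Z_2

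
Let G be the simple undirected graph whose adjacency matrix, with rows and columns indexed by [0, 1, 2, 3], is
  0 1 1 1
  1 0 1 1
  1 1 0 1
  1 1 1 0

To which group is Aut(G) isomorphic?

the symmetric group on 4 letters

Every vertex has degree 3, so G is the complete graph K_4. Any permutation of the 4 vertices preserves K_4, so Aut(K_4) = S_4 of order 4! = 24.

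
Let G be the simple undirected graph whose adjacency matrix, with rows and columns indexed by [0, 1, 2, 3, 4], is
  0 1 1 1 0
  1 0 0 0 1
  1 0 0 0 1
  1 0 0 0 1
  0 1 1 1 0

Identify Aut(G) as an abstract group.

The vertices split by degree into {0, 4} (degree 3) and {1, 2, 3} (degree 2); every edge runs between the two parts, so G is the complete bipartite graph K_{2,3}. The parts have unequal sizes, so no automorphism swaps them; each part is permuted independently, giving S_2 × S_3 of order 2!·3! = 12.

S_2 × S_3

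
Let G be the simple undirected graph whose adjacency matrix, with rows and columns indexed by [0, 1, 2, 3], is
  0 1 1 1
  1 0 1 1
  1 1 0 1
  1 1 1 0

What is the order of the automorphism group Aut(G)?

24

Every vertex has degree 3, so G is the complete graph K_4. Every bijection on the vertex set is an automorphism of K_4; hence Aut(K_4) ≅ S_4, order 24.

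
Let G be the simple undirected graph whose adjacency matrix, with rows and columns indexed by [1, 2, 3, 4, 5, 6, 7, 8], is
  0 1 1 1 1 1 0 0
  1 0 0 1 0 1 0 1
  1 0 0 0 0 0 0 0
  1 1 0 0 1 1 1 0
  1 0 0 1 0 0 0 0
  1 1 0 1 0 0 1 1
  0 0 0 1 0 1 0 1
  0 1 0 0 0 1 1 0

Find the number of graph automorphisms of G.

Degrees alone do not determine every vertex (e.g. 1 and 4 both have degree 5), but their neighbour-degree multisets differ: N(1) has degrees [1, 2, 4, 5, 5] while N(4) has degrees [2, 3, 4, 5, 5]. Repeating this refinement separates all vertices, so the only automorphism is the identity.

1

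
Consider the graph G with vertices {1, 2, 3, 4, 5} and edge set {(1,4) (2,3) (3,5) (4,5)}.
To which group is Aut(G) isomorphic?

The degree sequence is [1, 1, 2, 2, 2]; the two degree-1 vertices 1 and 2 are the ends of a path, so G = P_5. A path has exactly one nontrivial symmetry — reversal — giving Aut(G) of order 2.

C_2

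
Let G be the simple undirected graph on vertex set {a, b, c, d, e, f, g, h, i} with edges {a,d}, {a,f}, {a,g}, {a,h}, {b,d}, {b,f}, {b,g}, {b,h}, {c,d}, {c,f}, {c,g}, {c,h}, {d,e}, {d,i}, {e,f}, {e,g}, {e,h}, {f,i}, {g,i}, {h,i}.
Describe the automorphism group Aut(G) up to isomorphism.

The vertices split by degree into {d, f, g, h} (degree 5) and {a, b, c, e, i} (degree 4); every edge runs between the two parts, so G is the complete bipartite graph K_{4,5}. Automorphisms preserve the bipartition setwise (since the parts differ in size) and act as S_4 × S_5 within it; |Aut| = 2880.

S_4 × S_5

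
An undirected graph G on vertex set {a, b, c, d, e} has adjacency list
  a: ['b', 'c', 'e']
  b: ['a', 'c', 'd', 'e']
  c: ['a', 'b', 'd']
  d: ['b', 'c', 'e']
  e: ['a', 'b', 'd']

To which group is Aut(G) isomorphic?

Vertex b is the unique vertex of degree 4; the remaining 4 vertices each have degree 3 and induce a cycle, so G is the wheel on 5 vertices with hub b. Every automorphism fixes the hub and acts on the rim 4-cycle, so Aut(G) ≅ Aut(C_4) = D_4 of order 8.

D_4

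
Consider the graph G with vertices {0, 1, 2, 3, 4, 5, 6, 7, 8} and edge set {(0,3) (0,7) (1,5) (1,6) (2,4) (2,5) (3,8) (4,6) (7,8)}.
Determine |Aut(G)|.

G has two connected components, {1, 2, 4, 5, 6} and {0, 3, 7, 8}; each is 2-regular, so G = C_5 ⊔ C_4. No automorphism exchanges components of different sizes, hence Aut(G) is the direct product D_4 × D_5, order 80.

80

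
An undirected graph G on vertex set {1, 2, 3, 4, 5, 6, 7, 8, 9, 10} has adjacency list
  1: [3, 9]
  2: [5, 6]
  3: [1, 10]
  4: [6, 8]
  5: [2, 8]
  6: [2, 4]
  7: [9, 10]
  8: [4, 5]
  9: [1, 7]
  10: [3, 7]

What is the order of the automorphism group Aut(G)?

G has two connected components, {1, 3, 7, 9, 10} and {2, 4, 5, 6, 8}; each is 2-regular, so G = C_5 ⊔ C_5. With two isomorphic components, Aut(G) = Aut(C_5) ≀ S_2 = (D_5 × D_5) ⋊ Z_2: permute each cycle by D_5, then optionally swap the two cycles. Order 2·(2·5)² = 200.

200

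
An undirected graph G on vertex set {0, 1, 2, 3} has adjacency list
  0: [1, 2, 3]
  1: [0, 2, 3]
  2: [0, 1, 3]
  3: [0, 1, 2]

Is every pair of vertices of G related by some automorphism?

Yes

Every vertex has degree 3, so G is the complete graph K_4. Every bijection on the vertex set is an automorphism of K_4; hence Aut(K_4) ≅ S_4, order 24. This group acts transitively on the 4 vertices.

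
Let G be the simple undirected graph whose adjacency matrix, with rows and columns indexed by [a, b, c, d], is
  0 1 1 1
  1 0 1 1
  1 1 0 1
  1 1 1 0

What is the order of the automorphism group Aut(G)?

24

All 4 vertices are pairwise adjacent: G = K_4. Any permutation of the 4 vertices preserves K_4, so Aut(K_4) = S_4 of order 4! = 24.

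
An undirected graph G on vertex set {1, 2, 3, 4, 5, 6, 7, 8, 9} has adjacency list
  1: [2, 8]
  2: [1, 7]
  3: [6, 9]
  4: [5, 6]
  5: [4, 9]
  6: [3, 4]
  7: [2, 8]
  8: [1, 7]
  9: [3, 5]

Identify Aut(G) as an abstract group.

D_4 × D_5

G has two connected components, {3, 4, 5, 6, 9} and {1, 2, 7, 8}; each is 2-regular, so G = C_5 ⊔ C_4. No automorphism exchanges components of different sizes, hence Aut(G) is the direct product D_4 × D_5, order 80.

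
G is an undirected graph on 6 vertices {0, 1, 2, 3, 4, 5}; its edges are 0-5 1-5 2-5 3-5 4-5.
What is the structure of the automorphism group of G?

the symmetric group on 5 letters

Vertex 5 has degree 5 and every other vertex has degree 1, so G is the star K_{1,5} with centre 5. Any automorphism fixes the centre and permutes the 5 leaves freely, so Aut(G) ≅ S_5 of order 5! = 120.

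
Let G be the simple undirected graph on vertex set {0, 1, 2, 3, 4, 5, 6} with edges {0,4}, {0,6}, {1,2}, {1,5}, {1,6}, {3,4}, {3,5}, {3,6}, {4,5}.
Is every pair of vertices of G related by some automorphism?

No

Vertex 0 is the only vertex of degree 2, so every automorphism fixes it; G is not vertex-transitive.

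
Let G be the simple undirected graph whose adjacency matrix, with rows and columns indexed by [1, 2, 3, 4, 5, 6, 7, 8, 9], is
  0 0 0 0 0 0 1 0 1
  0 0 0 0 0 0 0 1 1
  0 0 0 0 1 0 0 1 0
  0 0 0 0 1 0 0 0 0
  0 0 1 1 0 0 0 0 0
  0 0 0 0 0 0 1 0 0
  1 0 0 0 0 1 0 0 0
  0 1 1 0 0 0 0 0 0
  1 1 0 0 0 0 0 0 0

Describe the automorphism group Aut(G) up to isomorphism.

C_2

The degree sequence is [2, 2, 2, 1, 2, 1, 2, 2, 2]; the two degree-1 vertices 4 and 6 are the ends of a path, so G = P_9. The only nontrivial automorphism of a path is the end-to-end reflection, so Aut(G) ≅ Z_2.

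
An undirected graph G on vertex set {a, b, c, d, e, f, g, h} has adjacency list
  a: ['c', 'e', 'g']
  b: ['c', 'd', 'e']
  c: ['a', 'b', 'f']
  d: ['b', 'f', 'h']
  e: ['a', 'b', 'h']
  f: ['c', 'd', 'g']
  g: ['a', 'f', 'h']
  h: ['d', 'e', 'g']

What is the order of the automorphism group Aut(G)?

48

G is 3-regular and bipartite on 2^3 = 8 vertices with girth 4; it is the hypercube graph Q_3. Aut(Q_3) consists of the signed permutations of the 3 coordinate axes: 3! permutations times 2^3 sign flips, so |Aut| = 2^3·3! = 48.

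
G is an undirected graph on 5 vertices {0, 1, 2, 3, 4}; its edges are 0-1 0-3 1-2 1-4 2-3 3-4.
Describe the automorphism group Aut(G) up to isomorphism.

S_3 × S_2

The vertices split by degree into {1, 3} (degree 3) and {0, 2, 4} (degree 2); every edge runs between the two parts, so G is the complete bipartite graph K_{2,3}. The parts have unequal sizes, so no automorphism swaps them; each part is permuted independently, giving S_3 × S_2 of order 3!·2! = 12.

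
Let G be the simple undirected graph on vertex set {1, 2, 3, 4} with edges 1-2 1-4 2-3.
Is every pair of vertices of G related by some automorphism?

No

Automorphisms preserve degree, but G has vertices of degree 1 and vertices of degree 2; no automorphism maps one to the other, so G is not vertex-transitive.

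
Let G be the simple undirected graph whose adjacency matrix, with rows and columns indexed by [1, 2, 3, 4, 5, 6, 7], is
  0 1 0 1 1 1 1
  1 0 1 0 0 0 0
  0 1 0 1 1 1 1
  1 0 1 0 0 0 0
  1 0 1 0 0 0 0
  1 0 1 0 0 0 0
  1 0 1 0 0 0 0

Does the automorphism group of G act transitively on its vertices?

Automorphisms preserve degree, but G has vertices of degree 2 and vertices of degree 5; no automorphism maps one to the other, so G is not vertex-transitive.

No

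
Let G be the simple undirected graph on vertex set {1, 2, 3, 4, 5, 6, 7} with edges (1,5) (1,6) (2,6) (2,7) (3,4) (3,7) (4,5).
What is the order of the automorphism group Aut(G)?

Every vertex has degree 2 and the graph is connected, so G is the 7-cycle C_7. The automorphisms of the 7-cycle are exactly the symmetries of a regular 7-gon: the dihedral group D_7, |D_7| = 14.

14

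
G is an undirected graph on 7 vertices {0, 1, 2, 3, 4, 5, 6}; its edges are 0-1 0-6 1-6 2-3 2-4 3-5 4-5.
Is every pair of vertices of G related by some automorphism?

G has two connected components, {2, 3, 4, 5} and {0, 1, 6}; each is 2-regular, so G = C_4 ⊔ C_3. The orbit of 0 under Aut(G) is {0, 1, 6}, which does not contain 2, so G is not vertex-transitive.

No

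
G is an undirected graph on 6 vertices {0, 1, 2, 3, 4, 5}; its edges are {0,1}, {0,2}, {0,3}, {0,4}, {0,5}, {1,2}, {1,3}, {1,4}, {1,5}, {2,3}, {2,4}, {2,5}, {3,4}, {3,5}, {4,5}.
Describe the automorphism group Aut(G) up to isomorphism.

S_6

Every vertex has degree 5, so G is the complete graph K_6. Every bijection on the vertex set is an automorphism of K_6; hence Aut(K_6) ≅ S_6, order 720.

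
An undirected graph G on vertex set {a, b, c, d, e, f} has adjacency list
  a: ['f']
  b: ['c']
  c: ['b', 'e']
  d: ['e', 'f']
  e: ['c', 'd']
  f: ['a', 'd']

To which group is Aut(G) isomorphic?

Z_2

The degree sequence is [1, 1, 2, 2, 2, 2]; the two degree-1 vertices a and b are the ends of a path, so G = P_6. A path has exactly one nontrivial symmetry — reversal — giving Aut(G) of order 2.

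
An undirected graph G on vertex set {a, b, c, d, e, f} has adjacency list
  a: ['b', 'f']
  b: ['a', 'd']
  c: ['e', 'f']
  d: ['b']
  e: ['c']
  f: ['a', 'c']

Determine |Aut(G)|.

The degree sequence is [2, 2, 2, 1, 1, 2]; the two degree-1 vertices d and e are the ends of a path, so G = P_6. The only nontrivial automorphism of a path is the end-to-end reflection, so Aut(G) ≅ Z_2.

2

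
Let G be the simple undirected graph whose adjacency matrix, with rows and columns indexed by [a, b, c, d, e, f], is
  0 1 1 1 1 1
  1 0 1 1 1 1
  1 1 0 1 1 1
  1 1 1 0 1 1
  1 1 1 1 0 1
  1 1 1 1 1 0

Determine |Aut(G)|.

720

Every vertex has degree 5, so G is the complete graph K_6. Any permutation of the 6 vertices preserves K_6, so Aut(K_6) = S_6 of order 6! = 720.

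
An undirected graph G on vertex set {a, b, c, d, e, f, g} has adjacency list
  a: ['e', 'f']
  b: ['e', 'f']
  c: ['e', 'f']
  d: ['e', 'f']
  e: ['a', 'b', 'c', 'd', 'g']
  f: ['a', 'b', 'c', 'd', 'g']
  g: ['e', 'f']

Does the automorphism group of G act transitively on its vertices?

No

Automorphisms preserve degree, but G has vertices of degree 2 and vertices of degree 5; no automorphism maps one to the other, so G is not vertex-transitive.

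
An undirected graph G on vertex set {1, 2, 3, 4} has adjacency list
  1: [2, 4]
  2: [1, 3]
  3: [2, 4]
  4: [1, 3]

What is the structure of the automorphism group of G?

Every vertex has degree 2 and the graph is connected, so G is the 4-cycle C_4. C_4 has 4 rotations and 4 reflections, so Aut(C_4) ≅ D_4 of order 8.

the dihedral group of order 8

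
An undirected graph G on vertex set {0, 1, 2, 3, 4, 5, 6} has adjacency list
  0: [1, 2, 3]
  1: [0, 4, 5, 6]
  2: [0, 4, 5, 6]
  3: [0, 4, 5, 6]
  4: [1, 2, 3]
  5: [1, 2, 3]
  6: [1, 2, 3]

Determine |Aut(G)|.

144

The vertices split by degree into {1, 2, 3} (degree 4) and {0, 4, 5, 6} (degree 3); every edge runs between the two parts, so G is the complete bipartite graph K_{3,4}. Automorphisms preserve the bipartition setwise (since the parts differ in size) and act as S_3 × S_4 within it; |Aut| = 144.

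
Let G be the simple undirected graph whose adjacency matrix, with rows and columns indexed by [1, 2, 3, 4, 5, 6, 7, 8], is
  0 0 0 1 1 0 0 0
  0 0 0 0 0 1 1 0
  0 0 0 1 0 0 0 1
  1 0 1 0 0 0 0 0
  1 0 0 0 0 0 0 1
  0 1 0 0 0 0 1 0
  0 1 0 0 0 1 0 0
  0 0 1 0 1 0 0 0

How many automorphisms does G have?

G has two connected components, {1, 3, 4, 5, 8} and {2, 6, 7}; each is 2-regular, so G = C_5 ⊔ C_3. No automorphism exchanges components of different sizes, hence Aut(G) is the direct product D_3 × D_5, order 60.

60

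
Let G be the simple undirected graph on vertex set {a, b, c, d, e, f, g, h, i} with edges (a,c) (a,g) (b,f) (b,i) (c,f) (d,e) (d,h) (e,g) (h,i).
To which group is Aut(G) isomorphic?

the dihedral group of order 18

G is 2-regular and connected on 9 vertices, i.e. the cycle C_9. The automorphisms of the 9-cycle are exactly the symmetries of a regular 9-gon: the dihedral group D_9, |D_9| = 18.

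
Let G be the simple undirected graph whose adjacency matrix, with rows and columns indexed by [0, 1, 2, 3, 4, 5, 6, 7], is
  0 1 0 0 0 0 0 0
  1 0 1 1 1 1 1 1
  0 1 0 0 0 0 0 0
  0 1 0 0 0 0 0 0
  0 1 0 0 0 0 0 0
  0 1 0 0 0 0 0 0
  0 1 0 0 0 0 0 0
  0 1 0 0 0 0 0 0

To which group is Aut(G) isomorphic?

Vertex 1 has degree 7 and every other vertex has degree 1, so G is the star K_{1,7} with centre 1. Any automorphism fixes the centre and permutes the 7 leaves freely, so Aut(G) ≅ S_7 of order 7! = 5040.

the symmetric group on 7 letters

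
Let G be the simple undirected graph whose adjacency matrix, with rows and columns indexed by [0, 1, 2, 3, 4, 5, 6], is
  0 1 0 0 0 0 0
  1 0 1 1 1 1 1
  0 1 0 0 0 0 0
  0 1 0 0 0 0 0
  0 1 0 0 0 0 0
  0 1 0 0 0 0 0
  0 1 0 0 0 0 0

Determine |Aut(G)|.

Vertex 1 has degree 6 and every other vertex has degree 1, so G is the star K_{1,6} with centre 1. Any automorphism fixes the centre and permutes the 6 leaves freely, so Aut(G) ≅ S_6 of order 6! = 720.

720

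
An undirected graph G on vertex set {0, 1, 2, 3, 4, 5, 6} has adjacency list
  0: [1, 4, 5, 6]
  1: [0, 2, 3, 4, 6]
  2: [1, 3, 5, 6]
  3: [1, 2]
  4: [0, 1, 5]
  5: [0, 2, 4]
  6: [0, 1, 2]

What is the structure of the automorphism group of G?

the trivial group

Degrees alone do not determine every vertex (e.g. 0 and 2 both have degree 4), but their neighbour-degree multisets differ: N(0) has degrees [3, 3, 3, 5] while N(2) has degrees [2, 3, 3, 5]. Repeating this refinement separates all vertices, so the only automorphism is the identity.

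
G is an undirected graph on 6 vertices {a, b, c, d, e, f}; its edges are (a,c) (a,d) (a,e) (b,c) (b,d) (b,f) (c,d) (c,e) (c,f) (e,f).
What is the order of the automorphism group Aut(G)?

Vertex c is the unique vertex of degree 5; the remaining 5 vertices each have degree 3 and induce a cycle, so G is the wheel on 6 vertices with hub c. Every automorphism fixes the hub and acts on the rim 5-cycle, so Aut(G) ≅ Aut(C_5) = D_5 of order 10.

10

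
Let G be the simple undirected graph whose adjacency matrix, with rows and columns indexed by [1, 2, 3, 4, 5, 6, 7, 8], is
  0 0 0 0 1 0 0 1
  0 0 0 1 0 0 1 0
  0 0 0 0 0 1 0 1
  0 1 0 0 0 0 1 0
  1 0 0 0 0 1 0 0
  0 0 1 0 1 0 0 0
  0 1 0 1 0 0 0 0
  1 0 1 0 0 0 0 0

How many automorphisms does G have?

60

G has two connected components, {1, 3, 5, 6, 8} and {2, 4, 7}; each is 2-regular, so G = C_5 ⊔ C_3. No automorphism exchanges components of different sizes, hence Aut(G) is the direct product D_5 × D_3, order 60.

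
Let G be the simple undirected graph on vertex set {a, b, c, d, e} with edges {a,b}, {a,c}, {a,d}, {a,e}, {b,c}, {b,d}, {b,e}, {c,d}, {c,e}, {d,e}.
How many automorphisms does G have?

120

All 5 vertices are pairwise adjacent: G = K_5. Any permutation of the 5 vertices preserves K_5, so Aut(K_5) = S_5 of order 5! = 120.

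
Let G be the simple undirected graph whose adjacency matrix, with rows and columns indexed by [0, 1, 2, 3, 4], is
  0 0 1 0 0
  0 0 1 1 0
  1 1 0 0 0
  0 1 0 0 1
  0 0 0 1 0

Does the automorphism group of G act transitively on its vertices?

No

Automorphisms preserve degree, but G has vertices of degree 1 and vertices of degree 2; no automorphism maps one to the other, so G is not vertex-transitive.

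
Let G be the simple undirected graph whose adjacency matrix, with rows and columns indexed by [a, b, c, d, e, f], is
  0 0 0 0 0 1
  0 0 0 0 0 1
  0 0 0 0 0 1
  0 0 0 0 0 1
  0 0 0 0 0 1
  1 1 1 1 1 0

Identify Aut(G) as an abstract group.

S_5

Vertex f has degree 5 and every other vertex has degree 1, so G is the star K_{1,5} with centre f. The 5 leaves are pairwise interchangeable while the centre is fixed, giving Aut(G) = S_5.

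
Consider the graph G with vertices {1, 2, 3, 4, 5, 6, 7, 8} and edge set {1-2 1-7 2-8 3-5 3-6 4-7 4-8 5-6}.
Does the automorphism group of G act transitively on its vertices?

G has two connected components, {1, 2, 4, 7, 8} and {3, 5, 6}; each is 2-regular, so G = C_5 ⊔ C_3. The orbit of 1 under Aut(G) is {1, 2, 4, 7, 8}, which does not contain 3, so G is not vertex-transitive.

No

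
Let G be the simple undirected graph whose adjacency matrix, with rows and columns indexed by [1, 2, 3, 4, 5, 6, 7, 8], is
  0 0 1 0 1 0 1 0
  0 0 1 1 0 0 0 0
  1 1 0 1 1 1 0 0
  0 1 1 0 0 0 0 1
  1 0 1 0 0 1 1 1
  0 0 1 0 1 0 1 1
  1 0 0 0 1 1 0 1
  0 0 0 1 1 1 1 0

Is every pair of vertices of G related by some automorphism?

Vertex 2 is the only vertex of degree 2, so every automorphism fixes it; G is not vertex-transitive.

No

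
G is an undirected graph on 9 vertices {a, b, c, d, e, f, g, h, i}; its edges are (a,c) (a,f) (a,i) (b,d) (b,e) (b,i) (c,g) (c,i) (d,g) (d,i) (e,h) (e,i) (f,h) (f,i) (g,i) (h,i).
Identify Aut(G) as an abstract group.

Vertex i is the unique vertex of degree 8; the remaining 8 vertices each have degree 3 and induce a cycle, so G is the wheel on 9 vertices with hub i. Every automorphism fixes the hub and acts on the rim 8-cycle, so Aut(G) ≅ Aut(C_8) = D_8 of order 16.

the dihedral group of order 16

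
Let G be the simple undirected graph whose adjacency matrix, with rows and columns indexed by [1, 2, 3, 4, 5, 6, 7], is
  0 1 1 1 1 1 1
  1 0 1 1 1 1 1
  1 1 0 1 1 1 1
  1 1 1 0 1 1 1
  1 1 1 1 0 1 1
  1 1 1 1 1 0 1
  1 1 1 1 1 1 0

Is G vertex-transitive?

All 7 vertices are pairwise adjacent: G = K_7. Every bijection on the vertex set is an automorphism of K_7; hence Aut(K_7) ≅ S_7, order 5040. Under this action every vertex can be carried to every other, so G is vertex-transitive.

Yes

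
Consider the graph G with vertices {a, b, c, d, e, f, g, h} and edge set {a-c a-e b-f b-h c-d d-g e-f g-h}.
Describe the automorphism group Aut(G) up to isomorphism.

G is 2-regular and connected on 8 vertices, i.e. the cycle C_8. The automorphisms of the 8-cycle are exactly the symmetries of a regular 8-gon: the dihedral group D_8, |D_8| = 16.

the dihedral group of order 16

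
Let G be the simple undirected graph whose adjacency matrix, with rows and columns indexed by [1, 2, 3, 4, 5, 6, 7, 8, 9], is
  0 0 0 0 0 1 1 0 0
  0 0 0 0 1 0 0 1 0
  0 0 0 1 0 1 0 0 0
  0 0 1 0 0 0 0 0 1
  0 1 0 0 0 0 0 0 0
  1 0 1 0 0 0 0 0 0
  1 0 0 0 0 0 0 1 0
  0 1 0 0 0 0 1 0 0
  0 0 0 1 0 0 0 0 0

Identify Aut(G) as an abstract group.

C_2

The degree sequence is [2, 2, 2, 2, 1, 2, 2, 2, 1]; the two degree-1 vertices 5 and 9 are the ends of a path, so G = P_9. A path has exactly one nontrivial symmetry — reversal — giving Aut(G) of order 2.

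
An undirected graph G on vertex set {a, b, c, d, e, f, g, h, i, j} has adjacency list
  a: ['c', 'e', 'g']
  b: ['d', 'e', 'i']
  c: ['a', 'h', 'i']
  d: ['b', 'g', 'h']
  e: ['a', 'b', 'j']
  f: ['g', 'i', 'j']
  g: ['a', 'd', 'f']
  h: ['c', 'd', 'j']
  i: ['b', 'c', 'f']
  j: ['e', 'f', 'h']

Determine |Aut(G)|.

G is 3-regular on 10 vertices with no triangles and no 4-cycles (girth 5): this is the Petersen graph. Viewing the Petersen graph as the Kneser graph K(5,2) — vertices are 2-subsets of {1,…,5}, edges join disjoint pairs — its automorphisms are exactly the permutations of the 5-element set, so Aut ≅ S_5 of order 120.

120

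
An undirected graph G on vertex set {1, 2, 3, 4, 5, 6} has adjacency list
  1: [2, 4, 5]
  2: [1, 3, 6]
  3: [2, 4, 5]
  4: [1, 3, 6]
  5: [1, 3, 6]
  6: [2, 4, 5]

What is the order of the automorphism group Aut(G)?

G is 3-regular and bipartite with parts {2, 4, 5} and {1, 3, 6} (each part is independent and every cross-pair is an edge), so G = K_{3,3}. Each part can be permuted independently (S_3 × S_3) and the two equal-size parts can also be swapped, giving (S_3 × S_3) ⋊ Z_2 of order 2·(3!)² = 72.

72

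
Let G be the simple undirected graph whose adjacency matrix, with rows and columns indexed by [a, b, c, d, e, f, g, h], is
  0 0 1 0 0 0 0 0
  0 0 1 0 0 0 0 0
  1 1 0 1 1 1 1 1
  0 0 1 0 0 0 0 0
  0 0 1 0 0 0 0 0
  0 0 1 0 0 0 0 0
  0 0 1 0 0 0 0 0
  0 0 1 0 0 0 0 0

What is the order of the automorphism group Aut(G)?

Vertex c has degree 7 and every other vertex has degree 1, so G is the star K_{1,7} with centre c. Any automorphism fixes the centre and permutes the 7 leaves freely, so Aut(G) ≅ S_7 of order 7! = 5040.

5040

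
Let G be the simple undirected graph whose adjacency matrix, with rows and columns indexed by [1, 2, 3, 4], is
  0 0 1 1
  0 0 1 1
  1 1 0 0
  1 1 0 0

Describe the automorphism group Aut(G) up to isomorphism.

Z_2^2 ⋊ S_2

G is 2-regular and bipartite on 2^2 = 4 vertices with girth 4; it is the hypercube graph Q_2. The symmetry group of the 2-cube is the hyperoctahedral group B_2 = Z_2 ≀ S_2, of order 2^2·2! = 8.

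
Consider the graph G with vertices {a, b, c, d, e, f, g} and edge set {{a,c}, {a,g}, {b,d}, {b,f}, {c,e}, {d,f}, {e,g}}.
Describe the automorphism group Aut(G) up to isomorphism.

G has two connected components, {a, c, e, g} and {b, d, f}; each is 2-regular, so G = C_4 ⊔ C_3. The components are non-isomorphic (different sizes), so Aut(G) = Aut(C_3) × Aut(C_4) = D_3 × D_4 of order 6·8 = 48.

D_3 × D_4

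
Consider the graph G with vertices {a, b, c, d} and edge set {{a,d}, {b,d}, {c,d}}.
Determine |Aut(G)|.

6

Vertex d has degree 3 and every other vertex has degree 1, so G is the star K_{1,3} with centre d. The 3 leaves are pairwise interchangeable while the centre is fixed, giving Aut(G) = S_3.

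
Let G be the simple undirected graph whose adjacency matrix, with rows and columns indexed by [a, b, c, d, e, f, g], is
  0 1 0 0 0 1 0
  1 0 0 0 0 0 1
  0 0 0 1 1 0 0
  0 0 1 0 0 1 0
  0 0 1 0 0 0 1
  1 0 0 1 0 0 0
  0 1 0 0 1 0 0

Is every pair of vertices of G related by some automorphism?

G is 2-regular and connected on 7 vertices, i.e. the cycle C_7. C_7 has 7 rotations and 7 reflections, so Aut(C_7) ≅ D_7 of order 14. This group acts transitively on the 7 vertices.

Yes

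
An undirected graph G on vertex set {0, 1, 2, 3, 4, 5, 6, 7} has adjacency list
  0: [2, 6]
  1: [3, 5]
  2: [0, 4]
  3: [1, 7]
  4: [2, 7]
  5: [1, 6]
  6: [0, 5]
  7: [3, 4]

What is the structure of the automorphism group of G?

G is 2-regular and connected on 8 vertices, i.e. the cycle C_8. The automorphisms of the 8-cycle are exactly the symmetries of a regular 8-gon: the dihedral group D_8, |D_8| = 16.

the dihedral group of order 16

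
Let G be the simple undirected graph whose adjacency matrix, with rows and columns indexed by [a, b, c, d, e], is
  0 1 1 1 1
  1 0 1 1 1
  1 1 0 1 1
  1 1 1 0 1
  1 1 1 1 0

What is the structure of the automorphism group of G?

All 5 vertices are pairwise adjacent: G = K_5. Every bijection on the vertex set is an automorphism of K_5; hence Aut(K_5) ≅ S_5, order 120.

the symmetric group on 5 letters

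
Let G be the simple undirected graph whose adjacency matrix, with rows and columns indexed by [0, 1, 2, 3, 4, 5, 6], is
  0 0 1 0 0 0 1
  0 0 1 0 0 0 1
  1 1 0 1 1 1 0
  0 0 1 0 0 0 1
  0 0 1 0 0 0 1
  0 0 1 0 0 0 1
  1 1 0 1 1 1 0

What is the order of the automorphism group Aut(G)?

The vertices split by degree into {2, 6} (degree 5) and {0, 1, 3, 4, 5} (degree 2); every edge runs between the two parts, so G is the complete bipartite graph K_{2,5}. The parts have unequal sizes, so no automorphism swaps them; each part is permuted independently, giving S_5 × S_2 of order 5!·2! = 240.

240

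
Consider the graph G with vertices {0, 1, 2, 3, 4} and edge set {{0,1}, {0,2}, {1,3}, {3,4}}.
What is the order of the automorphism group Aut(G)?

The degree sequence is [2, 2, 1, 2, 1]; the two degree-1 vertices 2 and 4 are the ends of a path, so G = P_5. A path has exactly one nontrivial symmetry — reversal — giving Aut(G) of order 2.

2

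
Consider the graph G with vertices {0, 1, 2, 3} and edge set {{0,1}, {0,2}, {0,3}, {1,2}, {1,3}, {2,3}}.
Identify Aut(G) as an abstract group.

S_4

Every vertex has degree 3, so G is the complete graph K_4. Every bijection on the vertex set is an automorphism of K_4; hence Aut(K_4) ≅ S_4, order 24.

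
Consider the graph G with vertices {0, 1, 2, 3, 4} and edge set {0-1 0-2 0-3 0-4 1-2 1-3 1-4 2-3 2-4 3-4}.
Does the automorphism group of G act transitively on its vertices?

Yes

All 5 vertices are pairwise adjacent: G = K_5. Every bijection on the vertex set is an automorphism of K_5; hence Aut(K_5) ≅ S_5, order 120. This group acts transitively on the 5 vertices.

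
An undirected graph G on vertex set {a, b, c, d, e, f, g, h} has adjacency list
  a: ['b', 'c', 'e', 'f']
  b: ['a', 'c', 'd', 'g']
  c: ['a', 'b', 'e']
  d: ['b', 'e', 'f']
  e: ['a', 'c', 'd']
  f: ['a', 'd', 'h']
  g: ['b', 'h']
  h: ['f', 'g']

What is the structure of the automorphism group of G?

The degree sequence is [4, 4, 3, 3, 3, 3, 2, 2]. Checking the degree-preserving permutations of the vertex set shows that none except the identity preserves every edge, so Aut(G) is trivial.

1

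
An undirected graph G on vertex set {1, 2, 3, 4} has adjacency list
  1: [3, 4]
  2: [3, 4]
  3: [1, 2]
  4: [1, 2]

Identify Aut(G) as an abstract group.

D_4

Every vertex has degree 2 and the graph is connected, so G is the 4-cycle C_4. C_4 has 4 rotations and 4 reflections, so Aut(C_4) ≅ D_4 of order 8.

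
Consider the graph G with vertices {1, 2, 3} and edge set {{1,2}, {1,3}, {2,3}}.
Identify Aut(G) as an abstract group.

the symmetric group on 3 letters

Every vertex has degree 2, so G is the complete graph K_3. Any permutation of the 3 vertices preserves K_3, so Aut(K_3) = S_3 of order 3! = 6.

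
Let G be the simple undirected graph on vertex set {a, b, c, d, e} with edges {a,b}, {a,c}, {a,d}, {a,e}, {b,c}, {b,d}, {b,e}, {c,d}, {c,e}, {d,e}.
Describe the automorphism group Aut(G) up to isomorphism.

All 5 vertices are pairwise adjacent: G = K_5. Any permutation of the 5 vertices preserves K_5, so Aut(K_5) = S_5 of order 5! = 120.

the symmetric group on 5 letters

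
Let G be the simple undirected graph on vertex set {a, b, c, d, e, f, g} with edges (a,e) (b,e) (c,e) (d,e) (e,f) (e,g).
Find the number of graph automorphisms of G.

Vertex e has degree 6 and every other vertex has degree 1, so G is the star K_{1,6} with centre e. Any automorphism fixes the centre and permutes the 6 leaves freely, so Aut(G) ≅ S_6 of order 6! = 720.

720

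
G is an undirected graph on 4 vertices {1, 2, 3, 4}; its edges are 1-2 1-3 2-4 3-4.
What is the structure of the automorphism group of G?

G is 2-regular and bipartite with parts {2, 3} and {1, 4} (each part is independent and every cross-pair is an edge), so G = K_{2,2}. Each part can be permuted independently (S_2 × S_2) and the two equal-size parts can also be swapped, giving (S_2 × S_2) ⋊ Z_2 of order 2·(2!)² = 8.

(S_2 × S_2) ⋊ Z_2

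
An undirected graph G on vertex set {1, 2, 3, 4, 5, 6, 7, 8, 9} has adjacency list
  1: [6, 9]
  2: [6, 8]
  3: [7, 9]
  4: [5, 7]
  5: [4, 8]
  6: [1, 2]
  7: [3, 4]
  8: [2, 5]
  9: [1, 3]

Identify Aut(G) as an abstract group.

G is 2-regular and connected on 9 vertices, i.e. the cycle C_9. C_9 has 9 rotations and 9 reflections, so Aut(C_9) ≅ D_9 of order 18.

the dihedral group of order 18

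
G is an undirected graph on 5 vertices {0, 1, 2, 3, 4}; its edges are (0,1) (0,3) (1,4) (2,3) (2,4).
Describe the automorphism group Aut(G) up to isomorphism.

G is 2-regular and connected on 5 vertices, i.e. the cycle C_5. C_5 has 5 rotations and 5 reflections, so Aut(C_5) ≅ D_5 of order 10.

the dihedral group of order 10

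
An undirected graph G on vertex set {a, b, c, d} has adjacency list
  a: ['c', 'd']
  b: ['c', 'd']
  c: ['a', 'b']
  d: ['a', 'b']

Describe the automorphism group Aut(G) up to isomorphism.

the hyperoctahedral group B_2

G is 2-regular and bipartite on 2^2 = 4 vertices with girth 4; it is the hypercube graph Q_2. The symmetry group of the 2-cube is the hyperoctahedral group B_2 = Z_2 ≀ S_2, of order 2^2·2! = 8.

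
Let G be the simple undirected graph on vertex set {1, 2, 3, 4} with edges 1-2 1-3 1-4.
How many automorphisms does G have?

Vertex 1 has degree 3 and every other vertex has degree 1, so G is the star K_{1,3} with centre 1. The 3 leaves are pairwise interchangeable while the centre is fixed, giving Aut(G) = S_3.

6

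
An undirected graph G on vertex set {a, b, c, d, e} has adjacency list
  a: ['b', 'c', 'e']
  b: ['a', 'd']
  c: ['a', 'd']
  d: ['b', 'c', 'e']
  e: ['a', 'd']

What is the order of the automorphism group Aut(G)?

12

The vertices split by degree into {a, d} (degree 3) and {b, c, e} (degree 2); every edge runs between the two parts, so G is the complete bipartite graph K_{2,3}. Automorphisms preserve the bipartition setwise (since the parts differ in size) and act as S_3 × S_2 within it; |Aut| = 12.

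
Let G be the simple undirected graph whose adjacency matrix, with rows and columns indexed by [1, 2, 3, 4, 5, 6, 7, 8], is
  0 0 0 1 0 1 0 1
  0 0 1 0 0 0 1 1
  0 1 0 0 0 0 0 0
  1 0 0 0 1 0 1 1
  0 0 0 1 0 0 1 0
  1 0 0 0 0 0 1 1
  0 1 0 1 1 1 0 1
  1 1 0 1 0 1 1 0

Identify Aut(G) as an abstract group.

the trivial group

Degrees alone do not determine every vertex (e.g. 1 and 2 both have degree 3), but their neighbour-degree multisets differ: N(1) has degrees [3, 4, 5] while N(2) has degrees [1, 5, 5]. Repeating this refinement separates all vertices, so the only automorphism is the identity.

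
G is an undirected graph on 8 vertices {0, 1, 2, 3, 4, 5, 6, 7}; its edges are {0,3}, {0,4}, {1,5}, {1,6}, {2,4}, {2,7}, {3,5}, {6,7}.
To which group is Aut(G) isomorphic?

G is 2-regular and connected on 8 vertices, i.e. the cycle C_8. C_8 has 8 rotations and 8 reflections, so Aut(C_8) ≅ D_8 of order 16.

D_8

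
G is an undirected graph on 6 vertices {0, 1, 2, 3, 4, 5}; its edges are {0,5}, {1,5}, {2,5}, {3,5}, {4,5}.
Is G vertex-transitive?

No

Vertex 5 is the only vertex of degree 5, so every automorphism fixes it; G is not vertex-transitive.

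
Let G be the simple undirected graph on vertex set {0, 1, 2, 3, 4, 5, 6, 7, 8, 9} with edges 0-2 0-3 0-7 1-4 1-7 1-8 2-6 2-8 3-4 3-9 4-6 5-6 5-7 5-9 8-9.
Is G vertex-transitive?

Yes

G is 3-regular on 10 vertices with no triangles and no 4-cycles (girth 5): this is the Petersen graph. It is a classical fact that the Petersen graph has automorphism group S_5 (order 120), arising from its description as the Kneser graph K(5,2). Under this action every vertex can be carried to every other, so G is vertex-transitive.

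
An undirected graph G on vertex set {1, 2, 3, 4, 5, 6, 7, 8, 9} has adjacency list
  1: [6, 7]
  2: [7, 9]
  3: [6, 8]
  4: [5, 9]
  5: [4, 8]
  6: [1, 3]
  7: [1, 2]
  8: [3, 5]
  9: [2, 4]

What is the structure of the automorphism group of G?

D_9

Every vertex has degree 2 and the graph is connected, so G is the 9-cycle C_9. The automorphisms of the 9-cycle are exactly the symmetries of a regular 9-gon: the dihedral group D_9, |D_9| = 18.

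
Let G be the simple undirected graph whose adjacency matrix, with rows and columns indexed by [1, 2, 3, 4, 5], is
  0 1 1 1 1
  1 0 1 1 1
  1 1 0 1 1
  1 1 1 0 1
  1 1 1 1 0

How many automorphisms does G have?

All 5 vertices are pairwise adjacent: G = K_5. Any permutation of the 5 vertices preserves K_5, so Aut(K_5) = S_5 of order 5! = 120.

120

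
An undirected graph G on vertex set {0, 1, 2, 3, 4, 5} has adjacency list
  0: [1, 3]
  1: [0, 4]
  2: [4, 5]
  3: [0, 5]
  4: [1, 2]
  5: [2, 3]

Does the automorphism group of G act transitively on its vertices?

Yes

G is 2-regular and connected on 6 vertices, i.e. the cycle C_6. The automorphisms of the 6-cycle are exactly the symmetries of a regular 6-gon: the dihedral group D_6, |D_6| = 12. This group acts transitively on the 6 vertices.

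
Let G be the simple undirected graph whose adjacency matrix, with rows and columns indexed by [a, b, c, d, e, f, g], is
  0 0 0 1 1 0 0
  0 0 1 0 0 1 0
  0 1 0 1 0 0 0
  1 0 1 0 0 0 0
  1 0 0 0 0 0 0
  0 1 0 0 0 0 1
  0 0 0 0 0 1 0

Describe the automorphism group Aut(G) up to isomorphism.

the cyclic group of order 2

The degree sequence is [2, 2, 2, 2, 1, 2, 1]; the two degree-1 vertices e and g are the ends of a path, so G = P_7. The only nontrivial automorphism of a path is the end-to-end reflection, so Aut(G) ≅ Z_2.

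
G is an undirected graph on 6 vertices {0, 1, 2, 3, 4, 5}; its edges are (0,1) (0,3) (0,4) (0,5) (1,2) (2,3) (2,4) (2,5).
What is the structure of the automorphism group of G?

S_2 × S_4

The vertices split by degree into {0, 2} (degree 4) and {1, 3, 4, 5} (degree 2); every edge runs between the two parts, so G is the complete bipartite graph K_{2,4}. Automorphisms preserve the bipartition setwise (since the parts differ in size) and act as S_2 × S_4 within it; |Aut| = 48.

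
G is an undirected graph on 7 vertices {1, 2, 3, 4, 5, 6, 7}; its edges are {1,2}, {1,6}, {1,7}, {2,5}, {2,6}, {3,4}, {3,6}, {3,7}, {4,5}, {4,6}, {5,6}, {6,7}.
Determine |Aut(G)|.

12

Vertex 6 is the unique vertex of degree 6; the remaining 6 vertices each have degree 3 and induce a cycle, so G is the wheel on 7 vertices with hub 6. With the hub fixed, the remaining symmetry is that of the rim cycle C_6, giving the dihedral group D_6.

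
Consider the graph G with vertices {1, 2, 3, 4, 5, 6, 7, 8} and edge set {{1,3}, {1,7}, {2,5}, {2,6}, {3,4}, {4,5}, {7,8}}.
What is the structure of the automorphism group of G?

The degree sequence is [2, 2, 2, 2, 2, 1, 2, 1]; the two degree-1 vertices 6 and 8 are the ends of a path, so G = P_8. A path has exactly one nontrivial symmetry — reversal — giving Aut(G) of order 2.

the cyclic group of order 2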